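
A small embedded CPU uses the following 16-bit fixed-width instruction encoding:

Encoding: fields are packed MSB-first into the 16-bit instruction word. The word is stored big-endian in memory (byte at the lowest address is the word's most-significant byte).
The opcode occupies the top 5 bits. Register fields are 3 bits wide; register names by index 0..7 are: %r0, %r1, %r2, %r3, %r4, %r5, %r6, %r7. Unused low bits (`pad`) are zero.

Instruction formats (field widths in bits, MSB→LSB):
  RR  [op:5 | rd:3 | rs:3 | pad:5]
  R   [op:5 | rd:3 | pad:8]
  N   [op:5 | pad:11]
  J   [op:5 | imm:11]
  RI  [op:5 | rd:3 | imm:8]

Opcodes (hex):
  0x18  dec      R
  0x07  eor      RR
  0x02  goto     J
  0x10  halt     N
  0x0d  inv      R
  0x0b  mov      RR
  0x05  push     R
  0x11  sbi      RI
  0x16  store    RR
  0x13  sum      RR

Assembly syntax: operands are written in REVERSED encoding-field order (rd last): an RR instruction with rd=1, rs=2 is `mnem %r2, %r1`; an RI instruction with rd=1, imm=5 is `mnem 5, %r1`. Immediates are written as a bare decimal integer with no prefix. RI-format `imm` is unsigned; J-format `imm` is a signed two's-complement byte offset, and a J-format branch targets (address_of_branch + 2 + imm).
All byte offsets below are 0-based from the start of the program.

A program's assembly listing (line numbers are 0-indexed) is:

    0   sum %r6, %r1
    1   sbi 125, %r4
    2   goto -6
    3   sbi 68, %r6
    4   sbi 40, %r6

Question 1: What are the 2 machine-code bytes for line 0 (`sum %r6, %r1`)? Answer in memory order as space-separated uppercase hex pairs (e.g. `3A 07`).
99 C0

L0: sum op=0x13:5|rd=1:3|rs=6:3|pad=0:5 ⇒ 0x99c0 ⇒ big 99 c0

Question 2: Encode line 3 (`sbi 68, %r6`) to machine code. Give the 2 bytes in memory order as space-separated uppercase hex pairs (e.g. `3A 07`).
L3: sbi op=0x11:5|rd=6:3|imm=68:8 ⇒ 0x8e44 ⇒ big 8e 44

8E 44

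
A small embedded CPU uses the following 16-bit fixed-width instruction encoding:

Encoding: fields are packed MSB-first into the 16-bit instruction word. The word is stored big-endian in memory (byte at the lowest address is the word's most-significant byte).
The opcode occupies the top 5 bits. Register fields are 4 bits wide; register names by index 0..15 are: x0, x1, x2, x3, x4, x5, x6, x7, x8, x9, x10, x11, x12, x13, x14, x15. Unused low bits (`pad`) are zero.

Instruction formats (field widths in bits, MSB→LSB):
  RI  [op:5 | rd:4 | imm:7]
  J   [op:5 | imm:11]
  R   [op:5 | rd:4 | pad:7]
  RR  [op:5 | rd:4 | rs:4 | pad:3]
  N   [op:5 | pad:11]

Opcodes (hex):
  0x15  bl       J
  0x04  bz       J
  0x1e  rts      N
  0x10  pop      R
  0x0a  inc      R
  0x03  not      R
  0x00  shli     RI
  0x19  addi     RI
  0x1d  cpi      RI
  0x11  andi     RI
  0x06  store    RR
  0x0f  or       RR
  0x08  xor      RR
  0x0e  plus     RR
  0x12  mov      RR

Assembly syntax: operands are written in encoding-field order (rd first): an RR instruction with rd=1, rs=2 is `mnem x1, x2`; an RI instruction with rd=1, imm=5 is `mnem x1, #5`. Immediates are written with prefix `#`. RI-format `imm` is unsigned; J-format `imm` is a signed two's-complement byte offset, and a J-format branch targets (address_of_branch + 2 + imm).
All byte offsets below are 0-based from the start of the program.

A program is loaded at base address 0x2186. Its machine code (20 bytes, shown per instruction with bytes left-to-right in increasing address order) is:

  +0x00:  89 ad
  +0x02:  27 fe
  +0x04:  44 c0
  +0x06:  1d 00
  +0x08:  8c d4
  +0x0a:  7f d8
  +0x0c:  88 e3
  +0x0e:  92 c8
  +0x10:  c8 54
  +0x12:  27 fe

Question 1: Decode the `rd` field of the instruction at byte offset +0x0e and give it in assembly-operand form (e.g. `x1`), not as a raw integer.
x5

[0e] 92 c8 → 0x92c8
  op=0x92c8>>11=0x12 ⇒ mov (RR)
  rd@[10:7]=0x5 ⇒ x5
  rs@[6:3]=0x9 ⇒ x9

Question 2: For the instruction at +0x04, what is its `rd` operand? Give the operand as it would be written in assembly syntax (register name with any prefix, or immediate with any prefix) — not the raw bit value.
@+04  big-endian(44 c0) = 0x44c0
  op=0x44c0>>11=0x8 ⇒ xor (RR)
  rd: (w>>7)&0xf=0x9 → x9
  rs: (w>>3)&0xf=0x8 → x8

x9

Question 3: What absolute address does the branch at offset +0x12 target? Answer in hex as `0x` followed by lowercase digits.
0x2198

+0x12: 27 fe ⇒ word 0x27fe (big)
  opcode bits[15:11]=0x4: bz/J
  imm@[10:0]=0x7fe (s11→-2) ⇒ #-2
  target = base 0x2186 + off 0x12 + 2 + imm -2 = 0x2198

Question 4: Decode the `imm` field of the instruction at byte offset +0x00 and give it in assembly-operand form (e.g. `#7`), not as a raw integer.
#45

off 0x00: read 89 ad as big → 0x89ad
  top 5b → 0x11 → andi [RI]
  rd@[10:7]=0x3 ⇒ x3
  imm@[6:0]=0x2d ⇒ #45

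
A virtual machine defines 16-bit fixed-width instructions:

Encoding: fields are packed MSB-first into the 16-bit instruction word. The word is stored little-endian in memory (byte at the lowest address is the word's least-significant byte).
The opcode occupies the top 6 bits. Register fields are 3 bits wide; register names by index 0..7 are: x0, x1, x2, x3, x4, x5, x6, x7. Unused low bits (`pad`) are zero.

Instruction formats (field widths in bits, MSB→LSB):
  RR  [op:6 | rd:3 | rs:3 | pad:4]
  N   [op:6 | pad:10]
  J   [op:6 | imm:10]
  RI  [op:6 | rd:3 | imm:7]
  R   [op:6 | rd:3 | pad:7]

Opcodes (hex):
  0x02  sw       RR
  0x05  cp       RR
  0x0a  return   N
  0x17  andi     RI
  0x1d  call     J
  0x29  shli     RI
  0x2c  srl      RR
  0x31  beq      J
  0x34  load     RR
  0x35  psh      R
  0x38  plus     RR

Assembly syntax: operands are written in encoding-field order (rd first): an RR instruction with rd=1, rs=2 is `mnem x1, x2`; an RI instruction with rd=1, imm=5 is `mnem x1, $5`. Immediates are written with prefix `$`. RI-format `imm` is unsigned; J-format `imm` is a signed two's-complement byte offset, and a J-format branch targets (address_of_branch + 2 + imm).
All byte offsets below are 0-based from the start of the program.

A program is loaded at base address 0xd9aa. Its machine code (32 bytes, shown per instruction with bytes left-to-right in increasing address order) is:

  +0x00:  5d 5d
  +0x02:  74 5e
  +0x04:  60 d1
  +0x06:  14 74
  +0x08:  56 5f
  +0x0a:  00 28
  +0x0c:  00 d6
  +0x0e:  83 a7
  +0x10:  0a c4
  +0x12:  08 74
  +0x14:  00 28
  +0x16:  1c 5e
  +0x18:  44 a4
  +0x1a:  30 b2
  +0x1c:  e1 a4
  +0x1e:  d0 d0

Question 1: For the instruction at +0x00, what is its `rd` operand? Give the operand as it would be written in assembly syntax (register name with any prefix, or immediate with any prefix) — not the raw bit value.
x2

off 0x00: read 5d 5d as little → 0x5d5d
  top 6b → 0x17 → andi [RI]
  rd: (w>>7)&0x7=0x2 → x2
  imm: (w>>0)&0x7f=0x5d → $93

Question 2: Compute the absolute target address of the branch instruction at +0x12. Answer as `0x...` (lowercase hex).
0xd9c6

off 0x12: read 08 74 as little → 0x7408
  top 6b → 0x1d → call [J]
  imm@[9:0]=0x8 ⇒ $8
  target = base 0xd9aa + off 0x12 + 2 + imm 8 = 0xd9c6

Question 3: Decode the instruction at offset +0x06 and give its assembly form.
call $20

[06] 14 74 → 0x7414
  opcode bits[15:10]=0x1d: call/J
  [9:0] imm=20 = $20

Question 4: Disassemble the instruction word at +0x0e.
shli x7, $3

off 0x0e: read 83 a7 as little → 0xa783
  op=0xa783>>10=0x29 ⇒ shli (RI)
  rd@[9:7]=0x7 ⇒ x7
  imm@[6:0]=0x3 ⇒ $3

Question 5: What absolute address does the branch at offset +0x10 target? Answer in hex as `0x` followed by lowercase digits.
0xd9c6

+0x10: 0a c4 ⇒ word 0xc40a (little)
  op=0xc40a>>10=0x31 ⇒ beq (J)
  imm: (w>>0)&0x3ff=0xa → $10
  target = base 0xd9aa + off 0x10 + 2 + imm 10 = 0xd9c6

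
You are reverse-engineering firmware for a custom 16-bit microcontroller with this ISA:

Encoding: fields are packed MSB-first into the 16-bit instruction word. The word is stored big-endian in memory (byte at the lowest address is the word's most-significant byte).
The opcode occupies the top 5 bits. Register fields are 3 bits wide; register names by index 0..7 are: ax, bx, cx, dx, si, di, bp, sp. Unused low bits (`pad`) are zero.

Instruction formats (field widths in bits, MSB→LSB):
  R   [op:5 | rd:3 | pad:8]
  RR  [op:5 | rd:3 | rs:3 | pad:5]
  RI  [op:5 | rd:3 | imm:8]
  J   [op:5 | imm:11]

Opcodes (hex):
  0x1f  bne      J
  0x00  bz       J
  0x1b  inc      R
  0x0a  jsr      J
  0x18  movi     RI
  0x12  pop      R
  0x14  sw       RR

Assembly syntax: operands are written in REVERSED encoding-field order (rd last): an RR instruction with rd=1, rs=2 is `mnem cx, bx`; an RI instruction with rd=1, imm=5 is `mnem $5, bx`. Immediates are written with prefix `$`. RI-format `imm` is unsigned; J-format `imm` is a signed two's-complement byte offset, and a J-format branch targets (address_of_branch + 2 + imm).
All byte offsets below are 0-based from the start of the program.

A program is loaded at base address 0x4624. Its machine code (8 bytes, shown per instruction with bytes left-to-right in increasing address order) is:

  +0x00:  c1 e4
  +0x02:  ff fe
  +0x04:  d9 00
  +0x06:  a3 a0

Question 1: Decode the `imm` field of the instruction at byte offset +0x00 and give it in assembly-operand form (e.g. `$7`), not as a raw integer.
$228

off 0x00: read c1 e4 as big → 0xc1e4
  opcode bits[15:11]=0x18: movi/RI
  [10:8] rd=1 = bx
  [7:0] imm=228 = $228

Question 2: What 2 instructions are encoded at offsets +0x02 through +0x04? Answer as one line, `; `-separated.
bne $-2; inc bx

@+02  big-endian(ff fe) = 0xfffe
  top 5b → 0x1f → bne [J]
  imm: (w>>0)&0x7ff=0x7fe (s11→-2) → $-2
@+04  big-endian(d9 00) = 0xd900
  top 5b → 0x1b → inc [R]
  rd: (w>>8)&0x7=0x1 → bx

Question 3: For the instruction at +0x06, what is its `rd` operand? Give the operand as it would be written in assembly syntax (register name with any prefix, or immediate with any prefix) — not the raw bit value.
dx

[06] a3 a0 → 0xa3a0
  opcode bits[15:11]=0x14: sw/RR
  rd@[10:8]=0x3 ⇒ dx
  rs@[7:5]=0x5 ⇒ di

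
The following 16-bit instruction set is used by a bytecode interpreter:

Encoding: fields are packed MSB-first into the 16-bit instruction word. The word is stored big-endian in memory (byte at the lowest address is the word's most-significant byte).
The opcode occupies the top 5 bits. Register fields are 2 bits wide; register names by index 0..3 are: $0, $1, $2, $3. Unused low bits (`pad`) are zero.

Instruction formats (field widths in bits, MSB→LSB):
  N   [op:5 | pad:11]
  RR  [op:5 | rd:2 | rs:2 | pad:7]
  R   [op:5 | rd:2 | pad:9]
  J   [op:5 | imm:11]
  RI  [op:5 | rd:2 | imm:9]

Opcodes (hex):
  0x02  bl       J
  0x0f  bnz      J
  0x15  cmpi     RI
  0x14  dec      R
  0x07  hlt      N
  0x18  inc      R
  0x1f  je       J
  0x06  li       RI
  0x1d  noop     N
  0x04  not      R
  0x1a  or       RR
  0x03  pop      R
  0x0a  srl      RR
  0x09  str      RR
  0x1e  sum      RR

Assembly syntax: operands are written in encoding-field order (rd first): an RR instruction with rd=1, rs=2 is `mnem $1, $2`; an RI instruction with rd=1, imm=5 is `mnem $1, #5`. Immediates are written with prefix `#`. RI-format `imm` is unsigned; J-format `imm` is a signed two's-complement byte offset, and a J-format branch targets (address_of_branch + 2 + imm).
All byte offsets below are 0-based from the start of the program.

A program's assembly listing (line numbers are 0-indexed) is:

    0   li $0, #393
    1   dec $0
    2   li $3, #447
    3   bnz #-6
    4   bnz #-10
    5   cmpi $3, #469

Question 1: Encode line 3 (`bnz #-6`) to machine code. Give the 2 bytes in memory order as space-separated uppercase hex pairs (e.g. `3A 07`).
line 3 (bnz): pack op=0xf:5|imm=-6:11 = 0x7ffa; big→ 7f fa

7F FA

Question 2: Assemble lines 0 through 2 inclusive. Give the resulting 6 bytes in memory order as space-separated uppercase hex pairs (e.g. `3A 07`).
0. li fields op=0x6:5|rd=0:2|imm=393:9 → word 3189h → 31 89
1. dec fields op=0x14:5|rd=0:2|pad=0:9 → word a000h → a0 00
2. li fields op=0x6:5|rd=3:2|imm=447:9 → word 37bfh → 37 bf

31 89 A0 00 37 BF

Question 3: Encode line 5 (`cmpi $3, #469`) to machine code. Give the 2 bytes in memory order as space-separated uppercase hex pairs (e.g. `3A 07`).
AF D5

L5: cmpi op=0x15:5|rd=3:2|imm=469:9 ⇒ 0xafd5 ⇒ big af d5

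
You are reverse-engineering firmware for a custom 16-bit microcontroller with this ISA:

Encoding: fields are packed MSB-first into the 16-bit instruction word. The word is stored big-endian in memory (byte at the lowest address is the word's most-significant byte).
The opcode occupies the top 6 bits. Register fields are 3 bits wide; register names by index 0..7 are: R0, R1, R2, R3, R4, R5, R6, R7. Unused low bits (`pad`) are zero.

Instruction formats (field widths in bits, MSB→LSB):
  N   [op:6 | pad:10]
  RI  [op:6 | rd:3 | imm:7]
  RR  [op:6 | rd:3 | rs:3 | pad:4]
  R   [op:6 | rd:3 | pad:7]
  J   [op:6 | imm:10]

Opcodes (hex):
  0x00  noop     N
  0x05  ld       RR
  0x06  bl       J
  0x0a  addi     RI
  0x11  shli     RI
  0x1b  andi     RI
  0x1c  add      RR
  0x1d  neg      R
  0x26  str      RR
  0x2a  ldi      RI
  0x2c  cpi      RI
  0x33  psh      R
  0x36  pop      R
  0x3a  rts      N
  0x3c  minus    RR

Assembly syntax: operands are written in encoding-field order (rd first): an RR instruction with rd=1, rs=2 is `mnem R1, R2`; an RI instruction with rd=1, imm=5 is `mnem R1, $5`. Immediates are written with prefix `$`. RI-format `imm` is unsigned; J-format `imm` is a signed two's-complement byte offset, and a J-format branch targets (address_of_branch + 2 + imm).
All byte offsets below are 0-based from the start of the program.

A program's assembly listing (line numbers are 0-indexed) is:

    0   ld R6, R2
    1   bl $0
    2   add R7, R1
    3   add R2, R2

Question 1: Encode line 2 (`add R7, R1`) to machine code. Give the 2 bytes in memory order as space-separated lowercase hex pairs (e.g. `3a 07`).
L2: add op=0x1c:6|rd=7:3|rs=1:3|pad=0:4 ⇒ 0x7390 ⇒ big 73 90

73 90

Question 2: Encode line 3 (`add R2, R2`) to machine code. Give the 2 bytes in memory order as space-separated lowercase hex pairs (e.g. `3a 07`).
71 20

line 3 (add): pack op=0x1c:6|rd=2:3|rs=2:3|pad=0:4 = 0x7120; big→ 71 20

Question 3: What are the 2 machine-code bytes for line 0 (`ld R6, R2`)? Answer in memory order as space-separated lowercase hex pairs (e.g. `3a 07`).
17 20

0. ld fields op=0x5:6|rd=6:3|rs=2:3|pad=0:4 → word 1720h → 17 20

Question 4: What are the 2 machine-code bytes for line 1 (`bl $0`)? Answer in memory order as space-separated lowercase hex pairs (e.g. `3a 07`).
18 00

line 1 (bl): pack op=0x6:6|imm=0:10 = 0x1800; big→ 18 00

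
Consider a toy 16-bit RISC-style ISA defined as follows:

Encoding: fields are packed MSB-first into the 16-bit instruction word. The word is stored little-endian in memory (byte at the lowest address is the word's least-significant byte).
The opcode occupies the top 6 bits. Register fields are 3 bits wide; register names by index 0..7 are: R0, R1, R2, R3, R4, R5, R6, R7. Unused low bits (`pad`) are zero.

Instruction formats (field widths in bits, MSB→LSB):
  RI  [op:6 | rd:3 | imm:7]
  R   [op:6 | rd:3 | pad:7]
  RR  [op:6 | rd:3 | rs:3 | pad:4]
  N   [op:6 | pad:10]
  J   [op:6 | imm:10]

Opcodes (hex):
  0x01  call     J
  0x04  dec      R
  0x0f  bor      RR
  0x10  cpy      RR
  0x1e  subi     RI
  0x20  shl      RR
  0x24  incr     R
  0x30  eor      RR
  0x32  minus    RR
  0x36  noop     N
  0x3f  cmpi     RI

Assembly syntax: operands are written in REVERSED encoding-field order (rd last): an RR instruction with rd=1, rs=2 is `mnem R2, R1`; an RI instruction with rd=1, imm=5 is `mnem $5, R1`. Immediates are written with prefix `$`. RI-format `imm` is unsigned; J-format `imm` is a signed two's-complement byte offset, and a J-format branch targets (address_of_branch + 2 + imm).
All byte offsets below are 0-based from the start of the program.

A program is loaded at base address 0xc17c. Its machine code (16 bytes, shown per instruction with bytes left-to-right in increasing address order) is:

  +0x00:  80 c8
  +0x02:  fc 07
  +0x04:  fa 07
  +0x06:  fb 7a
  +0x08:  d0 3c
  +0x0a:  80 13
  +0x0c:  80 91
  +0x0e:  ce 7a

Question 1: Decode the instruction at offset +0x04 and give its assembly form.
@+04  little-endian(fa 07) = 0x07fa
  opcode bits[15:10]=0x1: call/J
  imm@[9:0]=0x3fa (s10→-6) ⇒ $-6

call $-6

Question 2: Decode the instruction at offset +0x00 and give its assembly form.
+0x00: 80 c8 ⇒ word 0xc880 (little)
  top 6b → 0x32 → minus [RR]
  rd: (w>>7)&0x7=0x1 → R1
  rs: (w>>4)&0x7=0x0 → R0

minus R0, R1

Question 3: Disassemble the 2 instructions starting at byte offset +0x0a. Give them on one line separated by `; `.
dec R7; incr R3

@+0a  little-endian(80 13) = 0x1380
  opcode bits[15:10]=0x4: dec/R
  rd@[9:7]=0x7 ⇒ R7
@+0c  little-endian(80 91) = 0x9180
  opcode bits[15:10]=0x24: incr/R
  rd@[9:7]=0x3 ⇒ R3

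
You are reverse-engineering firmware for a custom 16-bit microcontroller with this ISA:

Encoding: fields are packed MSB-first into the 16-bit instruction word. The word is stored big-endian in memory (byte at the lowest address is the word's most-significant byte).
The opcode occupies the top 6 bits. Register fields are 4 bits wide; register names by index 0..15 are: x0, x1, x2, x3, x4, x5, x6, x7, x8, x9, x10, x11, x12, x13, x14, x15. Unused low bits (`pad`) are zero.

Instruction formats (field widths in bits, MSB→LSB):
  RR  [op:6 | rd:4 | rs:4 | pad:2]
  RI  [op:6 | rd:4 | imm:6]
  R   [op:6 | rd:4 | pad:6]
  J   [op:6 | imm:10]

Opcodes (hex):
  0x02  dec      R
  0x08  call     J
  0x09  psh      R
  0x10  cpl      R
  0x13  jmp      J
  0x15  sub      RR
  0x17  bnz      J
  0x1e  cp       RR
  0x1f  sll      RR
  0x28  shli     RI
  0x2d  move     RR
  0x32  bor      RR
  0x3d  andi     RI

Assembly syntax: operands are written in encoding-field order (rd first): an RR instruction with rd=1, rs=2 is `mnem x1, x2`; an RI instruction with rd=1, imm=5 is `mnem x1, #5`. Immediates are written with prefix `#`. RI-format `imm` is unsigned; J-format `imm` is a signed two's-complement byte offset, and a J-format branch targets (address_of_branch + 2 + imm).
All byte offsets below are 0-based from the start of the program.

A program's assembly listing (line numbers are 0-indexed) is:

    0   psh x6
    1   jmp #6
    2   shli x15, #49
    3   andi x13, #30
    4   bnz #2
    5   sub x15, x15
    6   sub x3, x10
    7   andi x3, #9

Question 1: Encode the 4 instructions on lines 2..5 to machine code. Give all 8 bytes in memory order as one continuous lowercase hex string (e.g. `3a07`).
line 2 (shli): pack op=0x28:6|rd=15:4|imm=49:6 = 0xa3f1; big→ a3 f1
line 3 (andi): pack op=0x3d:6|rd=13:4|imm=30:6 = 0xf75e; big→ f7 5e
line 4 (bnz): pack op=0x17:6|imm=2:10 = 0x5c02; big→ 5c 02
line 5 (sub): pack op=0x15:6|rd=15:4|rs=15:4|pad=0:2 = 0x57fc; big→ 57 fc

a3f1f75e5c0257fc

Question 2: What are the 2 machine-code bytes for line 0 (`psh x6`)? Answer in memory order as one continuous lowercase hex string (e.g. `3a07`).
2580

line 0 (psh): pack op=0x9:6|rd=6:4|pad=0:6 = 0x2580; big→ 25 80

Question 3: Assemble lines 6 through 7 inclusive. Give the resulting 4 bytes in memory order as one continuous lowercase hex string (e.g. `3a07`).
6. sub fields op=0x15:6|rd=3:4|rs=10:4|pad=0:2 → word 54e8h → 54 e8
7. andi fields op=0x3d:6|rd=3:4|imm=9:6 → word f4c9h → f4 c9

54e8f4c9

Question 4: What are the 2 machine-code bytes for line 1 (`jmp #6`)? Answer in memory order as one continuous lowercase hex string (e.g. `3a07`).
4c06

1. jmp fields op=0x13:6|imm=6:10 → word 4c06h → 4c 06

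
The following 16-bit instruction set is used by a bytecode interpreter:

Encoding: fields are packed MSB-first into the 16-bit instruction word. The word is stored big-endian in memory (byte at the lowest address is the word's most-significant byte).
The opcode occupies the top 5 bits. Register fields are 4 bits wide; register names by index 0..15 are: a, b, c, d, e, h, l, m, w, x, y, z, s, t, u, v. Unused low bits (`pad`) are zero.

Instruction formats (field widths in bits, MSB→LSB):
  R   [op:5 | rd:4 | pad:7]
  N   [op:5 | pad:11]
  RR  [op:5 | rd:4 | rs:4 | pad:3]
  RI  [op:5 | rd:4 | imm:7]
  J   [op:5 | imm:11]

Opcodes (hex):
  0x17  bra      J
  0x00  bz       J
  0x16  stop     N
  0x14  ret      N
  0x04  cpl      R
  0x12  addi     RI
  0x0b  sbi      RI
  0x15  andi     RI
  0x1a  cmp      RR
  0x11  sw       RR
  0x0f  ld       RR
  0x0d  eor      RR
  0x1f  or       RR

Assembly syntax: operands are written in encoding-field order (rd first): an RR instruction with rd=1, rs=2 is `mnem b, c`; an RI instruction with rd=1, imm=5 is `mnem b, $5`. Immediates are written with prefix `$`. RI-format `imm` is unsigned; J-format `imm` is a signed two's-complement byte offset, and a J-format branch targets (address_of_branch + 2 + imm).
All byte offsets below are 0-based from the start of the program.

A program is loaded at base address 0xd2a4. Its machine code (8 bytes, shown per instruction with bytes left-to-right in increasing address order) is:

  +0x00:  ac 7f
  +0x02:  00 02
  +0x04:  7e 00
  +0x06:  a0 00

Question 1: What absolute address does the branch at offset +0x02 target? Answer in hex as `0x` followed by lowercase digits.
[02] 00 02 → 0x0002
  top 5b → 0x0 → bz [J]
  imm@[10:0]=0x2 ⇒ $2
  target = base 0xd2a4 + off 0x02 + 2 + imm 2 = 0xd2aa

0xd2aa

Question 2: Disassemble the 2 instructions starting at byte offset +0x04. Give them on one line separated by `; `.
@+04  big-endian(7e 00) = 0x7e00
  op=0x7e00>>11=0xf ⇒ ld (RR)
  [10:7] rd=12 = s
  [6:3] rs=0 = a
@+06  big-endian(a0 00) = 0xa000
  op=0xa000>>11=0x14 ⇒ ret (N)

ld s, a; ret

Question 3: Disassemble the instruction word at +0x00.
+0x00: ac 7f ⇒ word 0xac7f (big)
  top 5b → 0x15 → andi [RI]
  [10:7] rd=8 = w
  [6:0] imm=127 = $127

andi w, $127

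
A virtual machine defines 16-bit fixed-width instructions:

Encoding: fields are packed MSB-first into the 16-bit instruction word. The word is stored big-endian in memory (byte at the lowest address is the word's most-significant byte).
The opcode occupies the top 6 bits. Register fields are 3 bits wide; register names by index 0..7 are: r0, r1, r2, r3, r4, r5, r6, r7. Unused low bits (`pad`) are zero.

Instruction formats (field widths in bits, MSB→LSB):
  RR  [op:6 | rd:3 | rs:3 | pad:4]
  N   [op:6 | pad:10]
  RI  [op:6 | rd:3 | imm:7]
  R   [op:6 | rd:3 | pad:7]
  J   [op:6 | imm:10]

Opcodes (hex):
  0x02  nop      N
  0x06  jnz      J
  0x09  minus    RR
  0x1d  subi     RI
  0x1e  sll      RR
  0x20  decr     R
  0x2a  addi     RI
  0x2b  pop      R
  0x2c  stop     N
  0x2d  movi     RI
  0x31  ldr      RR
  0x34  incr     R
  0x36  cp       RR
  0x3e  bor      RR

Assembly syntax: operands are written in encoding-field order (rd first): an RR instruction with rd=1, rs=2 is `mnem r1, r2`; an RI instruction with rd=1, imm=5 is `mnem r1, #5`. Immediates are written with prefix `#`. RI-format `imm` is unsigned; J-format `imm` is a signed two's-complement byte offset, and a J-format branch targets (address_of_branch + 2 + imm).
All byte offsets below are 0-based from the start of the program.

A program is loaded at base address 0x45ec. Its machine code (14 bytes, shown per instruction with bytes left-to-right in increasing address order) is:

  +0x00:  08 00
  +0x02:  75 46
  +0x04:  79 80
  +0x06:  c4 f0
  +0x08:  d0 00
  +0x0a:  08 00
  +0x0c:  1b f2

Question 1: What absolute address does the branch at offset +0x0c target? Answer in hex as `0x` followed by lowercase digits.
off 0x0c: read 1b f2 as big → 0x1bf2
  opcode bits[15:10]=0x6: jnz/J
  [9:0] imm=1010 (s10→-14) = #-14
  target = base 0x45ec + off 0x0c + 2 + imm -14 = 0x45ec

0x45ec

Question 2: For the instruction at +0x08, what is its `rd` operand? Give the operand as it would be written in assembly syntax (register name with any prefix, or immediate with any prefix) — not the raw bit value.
@+08  big-endian(d0 00) = 0xd000
  op=0xd000>>10=0x34 ⇒ incr (R)
  rd@[9:7]=0x0 ⇒ r0

r0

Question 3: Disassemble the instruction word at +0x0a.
nop

off 0x0a: read 08 00 as big → 0x0800
  top 6b → 0x2 → nop [N]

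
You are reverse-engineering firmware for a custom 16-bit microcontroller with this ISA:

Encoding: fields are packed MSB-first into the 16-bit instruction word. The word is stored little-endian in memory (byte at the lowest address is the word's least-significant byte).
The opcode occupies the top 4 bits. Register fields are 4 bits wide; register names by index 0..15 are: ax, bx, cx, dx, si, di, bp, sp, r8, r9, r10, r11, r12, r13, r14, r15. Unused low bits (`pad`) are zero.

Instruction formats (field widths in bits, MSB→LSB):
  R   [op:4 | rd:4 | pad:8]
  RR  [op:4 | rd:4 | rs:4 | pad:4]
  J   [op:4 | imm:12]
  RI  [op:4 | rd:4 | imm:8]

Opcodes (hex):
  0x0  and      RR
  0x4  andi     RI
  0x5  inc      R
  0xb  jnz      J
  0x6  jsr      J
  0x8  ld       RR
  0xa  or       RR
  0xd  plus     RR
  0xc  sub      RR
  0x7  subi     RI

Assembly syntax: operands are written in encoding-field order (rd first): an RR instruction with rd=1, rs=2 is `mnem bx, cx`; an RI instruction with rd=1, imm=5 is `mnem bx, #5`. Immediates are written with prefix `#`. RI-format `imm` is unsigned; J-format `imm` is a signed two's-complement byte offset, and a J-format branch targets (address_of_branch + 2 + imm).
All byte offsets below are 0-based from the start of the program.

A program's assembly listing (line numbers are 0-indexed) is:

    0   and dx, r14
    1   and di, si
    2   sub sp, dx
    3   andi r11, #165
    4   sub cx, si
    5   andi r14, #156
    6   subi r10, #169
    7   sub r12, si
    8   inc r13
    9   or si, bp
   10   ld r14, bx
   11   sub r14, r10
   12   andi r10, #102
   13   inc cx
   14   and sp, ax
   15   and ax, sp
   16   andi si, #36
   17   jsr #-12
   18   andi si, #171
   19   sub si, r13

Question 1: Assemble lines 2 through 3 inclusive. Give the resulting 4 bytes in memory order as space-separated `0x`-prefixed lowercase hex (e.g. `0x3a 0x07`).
0x30 0xc7 0xa5 0x4b

line 2 (sub): pack op=0xc:4|rd=7:4|rs=3:4|pad=0:4 = 0xc730; little→ 30 c7
line 3 (andi): pack op=0x4:4|rd=11:4|imm=165:8 = 0x4ba5; little→ a5 4b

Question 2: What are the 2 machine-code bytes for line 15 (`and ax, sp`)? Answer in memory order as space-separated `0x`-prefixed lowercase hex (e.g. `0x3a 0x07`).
0x70 0x00

line 15 (and): pack op=0x0:4|rd=0:4|rs=7:4|pad=0:4 = 0x0070; little→ 70 00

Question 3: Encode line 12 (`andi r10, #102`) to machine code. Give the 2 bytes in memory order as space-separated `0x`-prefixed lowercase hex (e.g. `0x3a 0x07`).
12. andi fields op=0x4:4|rd=10:4|imm=102:8 → word 4a66h → 66 4a

0x66 0x4a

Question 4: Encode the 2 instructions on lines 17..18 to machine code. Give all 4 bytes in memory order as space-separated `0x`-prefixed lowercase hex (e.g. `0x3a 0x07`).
line 17 (jsr): pack op=0x6:4|imm=-12:12 = 0x6ff4; little→ f4 6f
line 18 (andi): pack op=0x4:4|rd=4:4|imm=171:8 = 0x44ab; little→ ab 44

0xf4 0x6f 0xab 0x44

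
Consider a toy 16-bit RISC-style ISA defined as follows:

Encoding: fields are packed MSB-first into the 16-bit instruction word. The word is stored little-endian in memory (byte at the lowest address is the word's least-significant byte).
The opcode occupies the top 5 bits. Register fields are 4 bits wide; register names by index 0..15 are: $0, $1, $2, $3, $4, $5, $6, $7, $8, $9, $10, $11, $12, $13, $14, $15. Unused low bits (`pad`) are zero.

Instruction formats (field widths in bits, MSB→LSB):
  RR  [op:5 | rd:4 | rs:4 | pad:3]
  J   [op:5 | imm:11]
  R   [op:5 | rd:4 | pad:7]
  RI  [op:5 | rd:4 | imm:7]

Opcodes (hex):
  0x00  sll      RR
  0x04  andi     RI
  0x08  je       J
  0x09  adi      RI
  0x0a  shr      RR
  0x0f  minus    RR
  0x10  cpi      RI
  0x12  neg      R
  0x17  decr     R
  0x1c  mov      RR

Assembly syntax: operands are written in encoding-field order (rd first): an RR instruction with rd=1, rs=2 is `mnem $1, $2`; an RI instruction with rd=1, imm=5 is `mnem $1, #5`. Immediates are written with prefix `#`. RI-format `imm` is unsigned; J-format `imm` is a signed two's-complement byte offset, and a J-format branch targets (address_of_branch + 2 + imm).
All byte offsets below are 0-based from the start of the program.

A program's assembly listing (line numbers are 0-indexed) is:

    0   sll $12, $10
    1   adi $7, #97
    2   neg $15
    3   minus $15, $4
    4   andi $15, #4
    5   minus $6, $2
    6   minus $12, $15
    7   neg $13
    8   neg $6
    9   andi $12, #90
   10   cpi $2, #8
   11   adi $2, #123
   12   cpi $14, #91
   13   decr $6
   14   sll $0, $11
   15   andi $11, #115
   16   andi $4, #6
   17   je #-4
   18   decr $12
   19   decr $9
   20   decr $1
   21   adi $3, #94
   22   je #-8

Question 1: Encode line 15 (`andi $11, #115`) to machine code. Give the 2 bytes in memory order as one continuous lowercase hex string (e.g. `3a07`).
L15: andi op=0x4:5|rd=11:4|imm=115:7 ⇒ 0x25f3 ⇒ little f3 25

f325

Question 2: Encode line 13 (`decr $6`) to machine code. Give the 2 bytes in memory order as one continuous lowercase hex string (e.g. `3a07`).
00bb

L13: decr op=0x17:5|rd=6:4|pad=0:7 ⇒ 0xbb00 ⇒ little 00 bb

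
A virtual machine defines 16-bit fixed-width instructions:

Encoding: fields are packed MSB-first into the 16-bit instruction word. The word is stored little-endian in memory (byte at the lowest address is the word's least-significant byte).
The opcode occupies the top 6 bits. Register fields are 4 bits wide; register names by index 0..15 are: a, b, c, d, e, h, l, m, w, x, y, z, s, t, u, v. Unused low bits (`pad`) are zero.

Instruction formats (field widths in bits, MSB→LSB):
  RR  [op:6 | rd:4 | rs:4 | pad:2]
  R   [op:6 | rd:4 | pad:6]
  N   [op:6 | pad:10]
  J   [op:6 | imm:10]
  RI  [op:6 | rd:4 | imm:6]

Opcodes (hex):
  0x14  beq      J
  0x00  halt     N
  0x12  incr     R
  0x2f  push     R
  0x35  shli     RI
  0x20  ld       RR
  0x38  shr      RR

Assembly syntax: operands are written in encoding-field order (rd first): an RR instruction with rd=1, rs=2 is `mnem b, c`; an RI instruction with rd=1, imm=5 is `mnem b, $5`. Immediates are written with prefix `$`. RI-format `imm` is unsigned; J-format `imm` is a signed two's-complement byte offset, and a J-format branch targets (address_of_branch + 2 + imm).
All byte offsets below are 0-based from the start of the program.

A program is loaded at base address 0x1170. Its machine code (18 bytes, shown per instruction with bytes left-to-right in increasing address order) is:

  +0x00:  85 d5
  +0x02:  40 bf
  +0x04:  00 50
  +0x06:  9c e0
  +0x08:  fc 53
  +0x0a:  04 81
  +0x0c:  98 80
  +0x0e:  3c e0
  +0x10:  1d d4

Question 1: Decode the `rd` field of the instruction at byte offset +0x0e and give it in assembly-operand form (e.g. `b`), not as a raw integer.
[0e] 3c e0 → 0xe03c
  top 6b → 0x38 → shr [RR]
  rd: (w>>6)&0xf=0x0 → a
  rs: (w>>2)&0xf=0xf → v

a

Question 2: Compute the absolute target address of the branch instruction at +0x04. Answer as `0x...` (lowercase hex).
+0x04: 00 50 ⇒ word 0x5000 (little)
  top 6b → 0x14 → beq [J]
  imm@[9:0]=0x0 ⇒ $0
  target = base 0x1170 + off 0x04 + 2 + imm 0 = 0x1176

0x1176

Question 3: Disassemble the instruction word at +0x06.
shr c, m

[06] 9c e0 → 0xe09c
  op=0xe09c>>10=0x38 ⇒ shr (RR)
  [9:6] rd=2 = c
  [5:2] rs=7 = m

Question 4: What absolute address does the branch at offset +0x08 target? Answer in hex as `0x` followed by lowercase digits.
off 0x08: read fc 53 as little → 0x53fc
  opcode bits[15:10]=0x14: beq/J
  [9:0] imm=1020 (s10→-4) = $-4
  target = base 0x1170 + off 0x08 + 2 + imm -4 = 0x1176

0x1176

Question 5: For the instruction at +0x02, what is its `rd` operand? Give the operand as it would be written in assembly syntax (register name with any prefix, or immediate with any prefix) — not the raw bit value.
t

[02] 40 bf → 0xbf40
  op=0xbf40>>10=0x2f ⇒ push (R)
  rd: (w>>6)&0xf=0xd → t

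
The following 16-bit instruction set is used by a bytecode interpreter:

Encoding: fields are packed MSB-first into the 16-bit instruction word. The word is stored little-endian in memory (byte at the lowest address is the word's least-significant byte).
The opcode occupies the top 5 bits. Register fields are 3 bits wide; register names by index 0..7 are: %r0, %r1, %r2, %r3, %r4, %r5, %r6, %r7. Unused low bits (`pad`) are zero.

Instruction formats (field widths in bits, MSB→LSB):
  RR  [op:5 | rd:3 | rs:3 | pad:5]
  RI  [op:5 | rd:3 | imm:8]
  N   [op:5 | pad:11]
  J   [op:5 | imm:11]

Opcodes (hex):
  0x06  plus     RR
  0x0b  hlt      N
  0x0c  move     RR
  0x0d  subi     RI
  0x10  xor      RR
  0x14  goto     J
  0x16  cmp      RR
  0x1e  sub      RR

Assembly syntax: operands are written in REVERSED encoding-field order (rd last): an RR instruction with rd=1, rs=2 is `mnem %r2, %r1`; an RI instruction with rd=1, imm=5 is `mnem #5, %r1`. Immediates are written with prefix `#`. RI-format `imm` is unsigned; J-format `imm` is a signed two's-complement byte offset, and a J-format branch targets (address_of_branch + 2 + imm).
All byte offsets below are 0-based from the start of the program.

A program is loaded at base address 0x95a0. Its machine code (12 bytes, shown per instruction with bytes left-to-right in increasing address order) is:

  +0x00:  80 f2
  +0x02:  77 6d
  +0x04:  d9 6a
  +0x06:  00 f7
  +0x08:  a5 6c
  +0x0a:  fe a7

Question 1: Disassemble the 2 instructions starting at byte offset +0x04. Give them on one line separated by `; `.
@+04  little-endian(d9 6a) = 0x6ad9
  op=0x6ad9>>11=0xd ⇒ subi (RI)
  rd@[10:8]=0x2 ⇒ %r2
  imm@[7:0]=0xd9 ⇒ #217
@+06  little-endian(00 f7) = 0xf700
  op=0xf700>>11=0x1e ⇒ sub (RR)
  rd@[10:8]=0x7 ⇒ %r7
  rs@[7:5]=0x0 ⇒ %r0

subi #217, %r2; sub %r0, %r7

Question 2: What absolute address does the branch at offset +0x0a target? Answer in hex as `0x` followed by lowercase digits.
0x95aa

+0x0a: fe a7 ⇒ word 0xa7fe (little)
  opcode bits[15:11]=0x14: goto/J
  imm: (w>>0)&0x7ff=0x7fe (s11→-2) → #-2
  target = base 0x95a0 + off 0x0a + 2 + imm -2 = 0x95aa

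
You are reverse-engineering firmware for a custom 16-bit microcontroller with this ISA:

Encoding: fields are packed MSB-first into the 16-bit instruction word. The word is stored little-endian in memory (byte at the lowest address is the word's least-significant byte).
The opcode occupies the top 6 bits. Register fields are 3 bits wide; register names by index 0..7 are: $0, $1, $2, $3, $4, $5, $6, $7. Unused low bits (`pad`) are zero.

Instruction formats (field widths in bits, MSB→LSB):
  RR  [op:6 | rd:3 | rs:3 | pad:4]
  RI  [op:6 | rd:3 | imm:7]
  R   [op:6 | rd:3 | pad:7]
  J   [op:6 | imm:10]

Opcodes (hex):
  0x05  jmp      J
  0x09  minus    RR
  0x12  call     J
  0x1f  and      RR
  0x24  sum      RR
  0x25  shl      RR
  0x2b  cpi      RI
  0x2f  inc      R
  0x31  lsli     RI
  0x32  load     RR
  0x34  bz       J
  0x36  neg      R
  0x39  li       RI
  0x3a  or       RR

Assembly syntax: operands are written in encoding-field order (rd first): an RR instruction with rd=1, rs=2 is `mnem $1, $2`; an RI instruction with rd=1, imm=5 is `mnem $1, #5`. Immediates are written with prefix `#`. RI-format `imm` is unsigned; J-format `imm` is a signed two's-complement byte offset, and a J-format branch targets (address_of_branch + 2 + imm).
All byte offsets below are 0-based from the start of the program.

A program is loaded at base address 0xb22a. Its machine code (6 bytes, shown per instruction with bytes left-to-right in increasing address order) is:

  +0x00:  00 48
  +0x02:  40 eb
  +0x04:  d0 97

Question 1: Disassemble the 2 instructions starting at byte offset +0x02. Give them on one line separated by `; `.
@+02  little-endian(40 eb) = 0xeb40
  op=0xeb40>>10=0x3a ⇒ or (RR)
  rd@[9:7]=0x6 ⇒ $6
  rs@[6:4]=0x4 ⇒ $4
@+04  little-endian(d0 97) = 0x97d0
  op=0x97d0>>10=0x25 ⇒ shl (RR)
  rd@[9:7]=0x7 ⇒ $7
  rs@[6:4]=0x5 ⇒ $5

or $6, $4; shl $7, $5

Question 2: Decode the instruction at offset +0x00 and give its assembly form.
call #0

+0x00: 00 48 ⇒ word 0x4800 (little)
  op=0x4800>>10=0x12 ⇒ call (J)
  imm@[9:0]=0x0 ⇒ #0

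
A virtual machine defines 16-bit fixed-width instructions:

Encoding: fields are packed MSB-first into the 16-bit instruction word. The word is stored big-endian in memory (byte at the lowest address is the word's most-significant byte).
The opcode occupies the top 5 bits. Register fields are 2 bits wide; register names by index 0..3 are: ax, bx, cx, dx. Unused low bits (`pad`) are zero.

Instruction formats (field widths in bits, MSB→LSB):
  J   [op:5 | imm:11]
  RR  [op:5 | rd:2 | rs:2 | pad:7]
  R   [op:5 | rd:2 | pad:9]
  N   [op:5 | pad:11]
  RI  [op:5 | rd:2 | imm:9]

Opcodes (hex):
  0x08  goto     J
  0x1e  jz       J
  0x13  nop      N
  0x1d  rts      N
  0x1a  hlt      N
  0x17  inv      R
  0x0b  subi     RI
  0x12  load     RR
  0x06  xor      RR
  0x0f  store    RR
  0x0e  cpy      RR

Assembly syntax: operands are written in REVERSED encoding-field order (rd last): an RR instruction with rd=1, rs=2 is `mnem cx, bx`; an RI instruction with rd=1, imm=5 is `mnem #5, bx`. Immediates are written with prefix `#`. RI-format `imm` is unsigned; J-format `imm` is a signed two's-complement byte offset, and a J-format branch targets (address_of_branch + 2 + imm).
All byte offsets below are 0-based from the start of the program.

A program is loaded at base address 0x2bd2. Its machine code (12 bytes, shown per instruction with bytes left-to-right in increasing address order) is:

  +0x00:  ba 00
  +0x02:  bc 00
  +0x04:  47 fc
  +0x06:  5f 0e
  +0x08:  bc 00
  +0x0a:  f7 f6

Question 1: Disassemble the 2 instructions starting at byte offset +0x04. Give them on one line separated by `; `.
@+04  big-endian(47 fc) = 0x47fc
  op=0x47fc>>11=0x8 ⇒ goto (J)
  imm@[10:0]=0x7fc (s11→-4) ⇒ #-4
@+06  big-endian(5f 0e) = 0x5f0e
  op=0x5f0e>>11=0xb ⇒ subi (RI)
  rd@[10:9]=0x3 ⇒ dx
  imm@[8:0]=0x10e ⇒ #270

goto #-4; subi #270, dx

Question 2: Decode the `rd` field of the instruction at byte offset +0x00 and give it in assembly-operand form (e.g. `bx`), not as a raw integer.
off 0x00: read ba 00 as big → 0xba00
  opcode bits[15:11]=0x17: inv/R
  [10:9] rd=1 = bx

bx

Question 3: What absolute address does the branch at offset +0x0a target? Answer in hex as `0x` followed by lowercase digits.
0x2bd4

+0x0a: f7 f6 ⇒ word 0xf7f6 (big)
  op=0xf7f6>>11=0x1e ⇒ jz (J)
  [10:0] imm=2038 (s11→-10) = #-10
  target = base 0x2bd2 + off 0x0a + 2 + imm -10 = 0x2bd4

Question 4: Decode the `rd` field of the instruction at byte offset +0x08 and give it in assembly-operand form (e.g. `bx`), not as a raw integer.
cx

@+08  big-endian(bc 00) = 0xbc00
  top 5b → 0x17 → inv [R]
  rd@[10:9]=0x2 ⇒ cx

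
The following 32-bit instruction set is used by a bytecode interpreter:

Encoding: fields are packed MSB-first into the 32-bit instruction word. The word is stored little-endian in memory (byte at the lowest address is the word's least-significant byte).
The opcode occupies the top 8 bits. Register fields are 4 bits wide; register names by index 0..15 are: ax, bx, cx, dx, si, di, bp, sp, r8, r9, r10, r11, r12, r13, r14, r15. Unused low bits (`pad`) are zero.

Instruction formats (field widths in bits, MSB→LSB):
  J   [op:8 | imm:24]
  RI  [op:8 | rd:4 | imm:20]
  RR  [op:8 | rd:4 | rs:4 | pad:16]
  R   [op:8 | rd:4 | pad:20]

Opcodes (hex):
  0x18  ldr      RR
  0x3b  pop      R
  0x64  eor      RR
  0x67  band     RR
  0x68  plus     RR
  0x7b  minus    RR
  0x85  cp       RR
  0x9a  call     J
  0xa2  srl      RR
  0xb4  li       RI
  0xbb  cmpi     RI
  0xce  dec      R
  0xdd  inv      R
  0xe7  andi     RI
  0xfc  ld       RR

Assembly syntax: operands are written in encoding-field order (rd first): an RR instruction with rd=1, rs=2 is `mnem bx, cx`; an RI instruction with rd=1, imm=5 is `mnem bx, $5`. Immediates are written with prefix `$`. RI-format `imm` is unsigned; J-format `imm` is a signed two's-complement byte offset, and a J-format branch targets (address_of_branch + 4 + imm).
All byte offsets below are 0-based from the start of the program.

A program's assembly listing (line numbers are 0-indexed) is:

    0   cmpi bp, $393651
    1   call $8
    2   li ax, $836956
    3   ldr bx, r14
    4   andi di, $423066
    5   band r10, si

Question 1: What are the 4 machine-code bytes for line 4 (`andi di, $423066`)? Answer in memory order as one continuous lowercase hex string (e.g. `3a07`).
9a7456e7

line 4 (andi): pack op=0xe7:8|rd=5:4|imm=423066:20 = 0xe756749a; little→ 9a 74 56 e7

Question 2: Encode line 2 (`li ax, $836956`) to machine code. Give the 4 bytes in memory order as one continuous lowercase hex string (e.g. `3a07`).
2. li fields op=0xb4:8|rd=0:4|imm=836956:20 → word b40cc55ch → 5c c5 0c b4

5cc50cb4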